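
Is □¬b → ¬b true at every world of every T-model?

Valid in T

Tableau for the negation ¬(□¬b → ¬b):
1. ¬(□¬b → ¬b), 0
2. □¬b, 0
3. b, 0
4. ¬b, 0
Accessibility: 0R0
Branch closes: b and ¬b both at 0.
All branches of the negation close; one closing branch shown above.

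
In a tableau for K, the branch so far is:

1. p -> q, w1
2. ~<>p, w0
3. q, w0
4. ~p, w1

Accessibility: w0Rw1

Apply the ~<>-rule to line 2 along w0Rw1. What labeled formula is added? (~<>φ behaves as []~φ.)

~p, w1

~<>φ behaves as []~φ: propagate the negated body to each accessible world.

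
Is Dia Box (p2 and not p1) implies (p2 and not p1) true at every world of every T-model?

Tableau for the negation not (Dia Box (p2 and not p1) implies (p2 and not p1)):
1. not (Dia Box (p2 and not p1) implies (p2 and not p1)), 0
2. Dia Box (p2 and not p1), 0
3. not (p2 and not p1), 0
4. p1, 0
5. Box (p2 and not p1), 1
6. p2 and not p1, 1
7. p2, 1
8. not p1, 1
Accessibility: 0R0, 0R1, 1R1
The negation has an open branch (countermodel exists).

Not valid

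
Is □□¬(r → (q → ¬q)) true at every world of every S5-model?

Not valid

Tableau for the negation ¬□□¬(r → (q → ¬q)):
1. ¬□□¬(r → (q → ¬q)), w0
2. ¬□¬(r → (q → ¬q)), w1
3. r → (q → ¬q), w2
4. q → ¬q, w2
5. ¬q, w2
Accessibility: w0Rw0, w0Rw1, w0Rw2, w1Rw0, w1Rw1, w1Rw2, w2Rw0, w2Rw1, w2Rw2
The negation has an open branch (countermodel exists).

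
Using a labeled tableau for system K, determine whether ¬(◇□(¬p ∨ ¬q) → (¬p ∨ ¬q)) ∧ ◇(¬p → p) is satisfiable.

Satisfiable

1. ¬(◇□(¬p ∨ ¬q) → (¬p ∨ ¬q)) ∧ ◇(¬p → p), 0
2. ¬(◇□(¬p ∨ ¬q) → (¬p ∨ ¬q)), 0
3. ◇(¬p → p), 0
4. ◇□(¬p ∨ ¬q), 0
5. ¬(¬p ∨ ¬q), 0
6. p, 0
7. q, 0
8. ¬p → p, 1
9. p, 1
10. □(¬p ∨ ¬q), 2
Accessibility: 0R1, 0R2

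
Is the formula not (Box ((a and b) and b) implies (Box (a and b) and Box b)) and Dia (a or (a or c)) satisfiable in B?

No, unsatisfiable

1. not (Box ((a and b) and b) implies (Box (a and b) and Box b)) and Dia (a or (a or c)), u
2. not (Box ((a and b) and b) implies (Box (a and b) and Box b)), u
3. Dia (a or (a or c)), u
4. Box ((a and b) and b), u
5. not (Box (a and b) and Box b), u
6. (a and b) and b, u
7. a and b, u
8. b, u
9. a, u
10. not Box (a and b), u
11. a or (a or c), v
12. (a and b) and b, v
13. a and b, v
14. b, v
15. a, v
16. a or c, v
17. c, v
18. not (a and b), w
19. (a and b) and b, w
20. a and b, w
21. b, w
22. a, w
23. not b, w
Accessibility: uRu, uRv, uRw, vRu, vRv, wRu, wRw
Branch closes: b and not b both at w.
All branches of the tableau close; one closing branch shown above.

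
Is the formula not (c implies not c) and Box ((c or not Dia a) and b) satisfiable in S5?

Satisfiable (open branch found)

1. not (c implies not c) and Box ((c or not Dia a) and b), 0
2. not (c implies not c), 0   [and-rule on 1]
3. Box ((c or not Dia a) and b), 0   [and-rule on 1]
4. c, 0   [neg-implies-rule on 2]
5. (c or not Dia a) and b, 0   [Box-rule on 3 via 0R0]
6. c or not Dia a, 0   [and-rule on 5]
7. b, 0   [and-rule on 5]
8. not Dia a, 0   [or-rule on 6 (branches; this branch)]
9. not a, 0   [neg-Dia-rule on 8 via 0R0]
Accessibility: 0R0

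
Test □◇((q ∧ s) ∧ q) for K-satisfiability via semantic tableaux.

Yes, satisfiable

1. □◇((q ∧ s) ∧ q), 0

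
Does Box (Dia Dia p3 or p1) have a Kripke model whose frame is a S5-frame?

Satisfiable (open branch found)

1. Box (Dia Dia p3 or p1), w0
2. Dia Dia p3 or p1, w0
3. p1, w0
Accessibility: w0Rw0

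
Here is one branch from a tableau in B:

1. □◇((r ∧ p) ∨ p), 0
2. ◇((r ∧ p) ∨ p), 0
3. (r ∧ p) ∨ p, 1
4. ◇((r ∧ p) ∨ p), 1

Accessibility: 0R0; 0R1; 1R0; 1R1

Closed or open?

No, open

There is no literal clash: for every atom and world, at most one sign appears.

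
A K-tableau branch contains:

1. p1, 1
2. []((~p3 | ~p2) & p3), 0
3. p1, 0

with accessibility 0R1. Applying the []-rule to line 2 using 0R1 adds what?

(~p3 | ~p2) & p3, 1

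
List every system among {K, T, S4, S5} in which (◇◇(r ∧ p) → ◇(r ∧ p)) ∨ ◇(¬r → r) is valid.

S4, S5

S4-tableau for the negation ¬((◇◇(r ∧ p) → ◇(r ∧ p)) ∨ ◇(¬r → r)):
1. ¬((◇◇(r ∧ p) → ◇(r ∧ p)) ∨ ◇(¬r → r)), 0
2. ¬(◇◇(r ∧ p) → ◇(r ∧ p)), 0
3. ¬◇(¬r → r), 0
4. ◇◇(r ∧ p), 0
5. ¬◇(r ∧ p), 0
6. ¬(¬r → r), 0
7. ¬r, 0
8. ¬(r ∧ p), 0
9. ¬p, 0
10. ◇(r ∧ p), 1
11. ¬(¬r → r), 1
12. ¬r, 1
13. ¬(r ∧ p), 1
14. ¬p, 1
15. r ∧ p, 2
16. r, 2
17. p, 2
18. ¬(¬r → r), 2
19. ¬r, 2
Accessibility: 0R0, 0R1, 0R2, 1R1, 1R2, 2R2
Branch closes: r and ¬r both at 2.
Every branch closes (one shown): valid in S4, hence also in S5 (every theorem of S4 is a theorem of S5).
T-tableau for the negation ¬((◇◇(r ∧ p) → ◇(r ∧ p)) ∨ ◇(¬r → r)):
1. ¬((◇◇(r ∧ p) → ◇(r ∧ p)) ∨ ◇(¬r → r)), 0
2. ¬(◇◇(r ∧ p) → ◇(r ∧ p)), 0
3. ¬◇(¬r → r), 0
4. ◇◇(r ∧ p), 0
5. ¬◇(r ∧ p), 0
6. ¬(¬r → r), 0
7. ¬r, 0
8. ¬(r ∧ p), 0
9. ¬p, 0
10. ◇(r ∧ p), 1
11. ¬(¬r → r), 1
12. ¬r, 1
13. ¬(r ∧ p), 1
14. ¬p, 1
15. r ∧ p, 2
16. r, 2
17. p, 2
Accessibility: 0R0, 0R1, 1R1, 1R2, 2R2
Complete open branch: countermodel on a T-frame, so not valid in T, nor in K (the same frame is also a K-frame).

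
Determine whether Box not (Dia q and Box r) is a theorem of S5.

Invalid (countermodel exists)

Tableau for the negation not Box not (Dia q and Box r):
1. not Box not (Dia q and Box r), w0
2. Dia q and Box r, w1
3. Dia q, w1
4. Box r, w1
5. r, w0
6. r, w1
7. q, w2
8. r, w2
Accessibility: w0Rw0, w0Rw1, w0Rw2, w1Rw0, w1Rw1, w1Rw2, w2Rw0, w2Rw1, w2Rw2
The negation has an open branch (countermodel exists).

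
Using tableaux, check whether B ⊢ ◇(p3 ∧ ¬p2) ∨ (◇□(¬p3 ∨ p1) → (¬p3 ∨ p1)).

Valid in B

Tableau for the negation ¬(◇(p3 ∧ ¬p2) ∨ (◇□(¬p3 ∨ p1) → (¬p3 ∨ p1))):
1. ¬(◇(p3 ∧ ¬p2) ∨ (◇□(¬p3 ∨ p1) → (¬p3 ∨ p1))), w0
2. ¬◇(p3 ∧ ¬p2), w0
3. ¬(◇□(¬p3 ∨ p1) → (¬p3 ∨ p1)), w0
4. ◇□(¬p3 ∨ p1), w0
5. ¬(¬p3 ∨ p1), w0
6. p3, w0
7. ¬p1, w0
8. ¬(p3 ∧ ¬p2), w0
9. p2, w0
10. □(¬p3 ∨ p1), w1
11. ¬(p3 ∧ ¬p2), w1
12. ¬p3 ∨ p1, w0
13. ¬p3 ∨ p1, w1
14. p2, w1
15. p1, w0
Accessibility: w0Rw0, w0Rw1, w1Rw0, w1Rw1
Branch closes: p1 and ¬p1 both at w0.
All branches of the negation close; one closing branch shown above.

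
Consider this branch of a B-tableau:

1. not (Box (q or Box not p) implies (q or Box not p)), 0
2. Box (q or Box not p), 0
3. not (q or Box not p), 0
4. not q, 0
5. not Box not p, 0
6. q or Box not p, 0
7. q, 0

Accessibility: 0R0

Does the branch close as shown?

Yes, closed

Both q and not q appear at 0.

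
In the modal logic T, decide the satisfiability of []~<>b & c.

Satisfiable (open branch found)

1. []~<>b & c, w0
2. []~<>b, w0   [&-rule on 1]
3. c, w0   [&-rule on 1]
4. ~<>b, w0   [[]-rule on 2 via w0Rw0]
5. ~b, w0   [~<>-rule on 4 via w0Rw0]
Accessibility: w0Rw0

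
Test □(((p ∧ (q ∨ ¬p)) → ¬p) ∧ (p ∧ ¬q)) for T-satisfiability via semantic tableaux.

Satisfiable

1. □(((p ∧ (q ∨ ¬p)) → ¬p) ∧ (p ∧ ¬q)), w0
2. ((p ∧ (q ∨ ¬p)) → ¬p) ∧ (p ∧ ¬q), w0
3. (p ∧ (q ∨ ¬p)) → ¬p, w0
4. p ∧ ¬q, w0
5. p, w0
6. ¬q, w0
7. ¬(p ∧ (q ∨ ¬p)), w0
8. ¬(q ∨ ¬p), w0
Accessibility: w0Rw0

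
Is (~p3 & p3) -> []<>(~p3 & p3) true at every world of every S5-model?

Valid in S5

Tableau for the negation ~((~p3 & p3) -> []<>(~p3 & p3)):
1. ~((~p3 & p3) -> []<>(~p3 & p3)), u
2. ~p3 & p3, u
3. ~[]<>(~p3 & p3), u
4. ~p3, u
5. p3, u
Accessibility: uRu
Branch closes: p3 and ~p3 both at u.
All branches of the negation close; one closing branch shown above.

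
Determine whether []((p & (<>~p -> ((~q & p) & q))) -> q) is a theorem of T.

No, not valid

Tableau for the negation ~[]((p & (<>~p -> ((~q & p) & q))) -> q):
1. ~[]((p & (<>~p -> ((~q & p) & q))) -> q), 0
2. ~((p & (<>~p -> ((~q & p) & q))) -> q), 1   [~[]-rule on 1: fresh world 1, 0R1]
3. p & (<>~p -> ((~q & p) & q)), 1   [~->-rule on 2]
4. ~q, 1   [~->-rule on 2]
5. p, 1   [&-rule on 3]
6. <>~p -> ((~q & p) & q), 1   [&-rule on 3]
7. ~<>~p, 1   [->-rule on 6 (branches; this branch)]
Accessibility: 0R0, 0R1, 1R1
The negation has an open branch (countermodel exists).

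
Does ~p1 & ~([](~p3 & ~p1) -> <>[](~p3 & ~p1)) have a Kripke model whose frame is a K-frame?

1. ~p1 & ~([](~p3 & ~p1) -> <>[](~p3 & ~p1)), u
2. ~p1, u
3. ~([](~p3 & ~p1) -> <>[](~p3 & ~p1)), u
4. [](~p3 & ~p1), u
5. ~<>[](~p3 & ~p1), u

Yes, satisfiable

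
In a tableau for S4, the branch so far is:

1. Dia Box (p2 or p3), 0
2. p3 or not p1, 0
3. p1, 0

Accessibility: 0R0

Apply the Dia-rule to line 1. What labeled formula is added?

a fresh world 1 with 0R1, and Box (p2 or p3) at 1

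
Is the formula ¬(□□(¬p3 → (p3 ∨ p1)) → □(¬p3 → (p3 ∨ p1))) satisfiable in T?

Unsatisfiable

1. ¬(□□(¬p3 → (p3 ∨ p1)) → □(¬p3 → (p3 ∨ p1))), u
2. □□(¬p3 → (p3 ∨ p1)), u   [¬→-rule on 1]
3. ¬□(¬p3 → (p3 ∨ p1)), u   [¬→-rule on 1]
4. □(¬p3 → (p3 ∨ p1)), u   [□-rule on 2 via uRu]
5. ¬p3 → (p3 ∨ p1), u   [□-rule on 4 via uRu]
6. p3 ∨ p1, u   [→-rule on 5 (branches; this branch)]
7. p1, u   [∨-rule on 6 (branches; this branch)]
8. ¬(¬p3 → (p3 ∨ p1)), v   [¬□-rule on 3: fresh world v, uRv]
9. ¬p3, v   [¬→-rule on 8]
10. ¬(p3 ∨ p1), v   [¬→-rule on 8]
11. ¬p1, v   [¬∨-rule on 10]
12. □(¬p3 → (p3 ∨ p1)), v   [□-rule on 2 via uRv]
13. ¬p3 → (p3 ∨ p1), v   [□-rule on 4 via uRv]
14. p3 ∨ p1, v   [→-rule on 13 (branches; this branch)]
15. p1, v   [∨-rule on 14 (branches; this branch)]
Accessibility: uRu, uRv, vRv
Branch closes: p1 and ¬p1 both at v.
All branches of the tableau close; one closing branch shown above.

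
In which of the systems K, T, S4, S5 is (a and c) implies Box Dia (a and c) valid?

S4-tableau for the negation not ((a and c) implies Box Dia (a and c)):
1. not ((a and c) implies Box Dia (a and c)), 0
2. a and c, 0   [neg-implies-rule on 1]
3. not Box Dia (a and c), 0   [neg-implies-rule on 1]
4. a, 0   [and-rule on 2]
5. c, 0   [and-rule on 2]
6. not Dia (a and c), 1   [neg-Box-rule on 3: fresh world 1, 0R1]
7. not (a and c), 1   [neg-Dia-rule on 6 via 1R1]
8. not c, 1   [neg-and-rule on 7 (branches; this branch)]
Accessibility: 0R0, 0R1, 1R1
Complete open branch: countermodel on an S4-frame, so not valid in S4, nor in K, T (the same frame is also a K-frame and a T-frame).
S5-tableau for the negation not ((a and c) implies Box Dia (a and c)):
1. not ((a and c) implies Box Dia (a and c)), 0
2. a and c, 0   [neg-implies-rule on 1]
3. not Box Dia (a and c), 0   [neg-implies-rule on 1]
4. a, 0   [and-rule on 2]
5. c, 0   [and-rule on 2]
6. not Dia (a and c), 1   [neg-Box-rule on 3: fresh world 1, 0R1]
7. not (a and c), 0   [neg-Dia-rule on 6 via 1R0]
8. not (a and c), 1   [neg-Dia-rule on 6 via 1R1]
9. not c, 0   [neg-and-rule on 7 (branches; this branch)]
Accessibility: 0R0, 0R1, 1R0, 1R1
Branch closes: c and not c both at 0.
Every branch closes (one shown): valid in S5.

S5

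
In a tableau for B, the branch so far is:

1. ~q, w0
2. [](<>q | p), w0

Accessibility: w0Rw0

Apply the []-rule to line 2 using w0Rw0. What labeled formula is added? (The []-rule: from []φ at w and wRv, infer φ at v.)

<>q | p, w0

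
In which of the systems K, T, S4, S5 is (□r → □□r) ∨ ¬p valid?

S4, S5

T-tableau for the negation ¬((□r → □□r) ∨ ¬p):
1. ¬((□r → □□r) ∨ ¬p), 0
2. ¬(□r → □□r), 0
3. p, 0
4. □r, 0
5. ¬□□r, 0
6. r, 0
7. ¬□r, 1
8. r, 1
9. ¬r, 2
Accessibility: 0R0, 0R1, 1R1, 1R2, 2R2
Complete open branch: countermodel on a T-frame, so not valid in T, nor in K (the same frame is also a K-frame).
S4-tableau for the negation ¬((□r → □□r) ∨ ¬p):
1. ¬((□r → □□r) ∨ ¬p), 0
2. ¬(□r → □□r), 0
3. p, 0
4. □r, 0
5. ¬□□r, 0
6. r, 0
7. ¬□r, 1
8. r, 1
9. ¬r, 2
10. r, 2
Accessibility: 0R0, 0R1, 0R2, 1R1, 1R2, 2R2
Branch closes: r and ¬r both at 2.
Every branch closes (one shown): valid in S4, hence also in S5 (every theorem of S4 is a theorem of S5).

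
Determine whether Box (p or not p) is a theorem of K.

Tableau for the negation not Box (p or not p):
1. not Box (p or not p), u
2. not (p or not p), v   [neg-Box-rule on 1: fresh world v, uRv]
3. not p, v   [neg-or-rule on 2]
4. p, v   [neg-or-rule on 2]
Accessibility: uRv
Branch closes: p and not p both at v.
Every branch of the negation's tableau closes; the branch above is one of them.

Valid in K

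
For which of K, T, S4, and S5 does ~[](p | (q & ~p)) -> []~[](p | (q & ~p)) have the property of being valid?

S5

S5-tableau for the negation ~(~[](p | (q & ~p)) -> []~[](p | (q & ~p))):
1. ~(~[](p | (q & ~p)) -> []~[](p | (q & ~p))), u
2. ~[](p | (q & ~p)), u   [~->-rule on 1]
3. ~[]~[](p | (q & ~p)), u   [~->-rule on 1]
4. ~(p | (q & ~p)), v   [~[]-rule on 2: fresh world v, uRv]
5. ~p, v   [~|-rule on 4]
6. ~(q & ~p), v   [~|-rule on 4]
7. ~q, v   [~&-rule on 6 (branches; this branch)]
8. [](p | (q & ~p)), w   [~[]-rule on 3: fresh world w, uRw]
9. p | (q & ~p), u   [[]-rule on 8 via wRu]
10. p | (q & ~p), v   [[]-rule on 8 via wRv]
11. p | (q & ~p), w   [[]-rule on 8 via wRw]
12. q & ~p, u   [|-rule on 9 (branches; this branch)]
13. q, u   [&-rule on 12]
14. ~p, u   [&-rule on 12]
15. q & ~p, v   [|-rule on 10 (branches; this branch)]
16. q, v   [&-rule on 15]
Accessibility: uRu, uRv, uRw, vRu, vRv, vRw, wRu, wRv, wRw
Branch closes: q and ~q both at v.
Every branch closes (one shown): valid in S5.
S4-tableau for the negation ~(~[](p | (q & ~p)) -> []~[](p | (q & ~p))):
1. ~(~[](p | (q & ~p)) -> []~[](p | (q & ~p))), u
2. ~[](p | (q & ~p)), u   [~->-rule on 1]
3. ~[]~[](p | (q & ~p)), u   [~->-rule on 1]
4. ~(p | (q & ~p)), v   [~[]-rule on 2: fresh world v, uRv]
5. ~p, v   [~|-rule on 4]
6. ~(q & ~p), v   [~|-rule on 4]
7. ~q, v   [~&-rule on 6 (branches; this branch)]
8. [](p | (q & ~p)), w   [~[]-rule on 3: fresh world w, uRw]
9. p | (q & ~p), w   [[]-rule on 8 via wRw]
10. q & ~p, w   [|-rule on 9 (branches; this branch)]
11. q, w   [&-rule on 10]
12. ~p, w   [&-rule on 10]
Accessibility: uRu, uRv, uRw, vRv, wRw
Complete open branch: countermodel on an S4-frame, so not valid in S4, nor in K, T (the same frame is also a K-frame and a T-frame).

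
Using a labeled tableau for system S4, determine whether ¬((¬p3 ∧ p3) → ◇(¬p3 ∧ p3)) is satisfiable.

Unsatisfiable

1. ¬((¬p3 ∧ p3) → ◇(¬p3 ∧ p3)), 0
2. ¬p3 ∧ p3, 0   [¬→-rule on 1]
3. ¬◇(¬p3 ∧ p3), 0   [¬→-rule on 1]
4. ¬p3, 0   [∧-rule on 2]
5. p3, 0   [∧-rule on 2]
Accessibility: 0R0
Branch closes: p3 and ¬p3 both at 0.
All branches of the tableau close; one closing branch shown above.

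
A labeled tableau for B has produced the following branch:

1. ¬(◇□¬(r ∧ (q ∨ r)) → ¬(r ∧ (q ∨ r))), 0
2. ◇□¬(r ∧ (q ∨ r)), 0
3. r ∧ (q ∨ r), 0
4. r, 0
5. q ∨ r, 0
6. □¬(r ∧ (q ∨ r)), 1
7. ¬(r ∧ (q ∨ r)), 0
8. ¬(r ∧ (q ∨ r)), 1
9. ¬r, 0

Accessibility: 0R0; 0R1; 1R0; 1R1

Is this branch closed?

Both r and ¬r appear at 0.

Yes, closed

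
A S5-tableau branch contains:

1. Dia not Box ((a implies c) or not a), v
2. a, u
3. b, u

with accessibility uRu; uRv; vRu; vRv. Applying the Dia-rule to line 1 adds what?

a fresh world w with vRw, and not Box ((a implies c) or not a) at w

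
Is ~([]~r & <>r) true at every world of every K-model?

Yes, valid

Tableau for the negation []~r & <>r:
1. []~r & <>r, u
2. []~r, u
3. <>r, u
4. r, v
5. ~r, v
Accessibility: uRv
Branch closes: r and ~r both at v.
Every branch of the negation's tableau closes; the branch above is one of them.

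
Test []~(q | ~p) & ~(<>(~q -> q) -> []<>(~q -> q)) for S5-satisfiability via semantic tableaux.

Unsatisfiable (every branch closes)

1. []~(q | ~p) & ~(<>(~q -> q) -> []<>(~q -> q)), u
2. []~(q | ~p), u
3. ~(<>(~q -> q) -> []<>(~q -> q)), u
4. <>(~q -> q), u
5. ~[]<>(~q -> q), u
6. ~(q | ~p), u
7. ~q, u
8. p, u
9. ~q -> q, v
10. ~(q | ~p), v
11. ~q, v
12. p, v
13. q, v
Accessibility: uRu, uRv, vRu, vRv
Branch closes: q and ~q both at v.
Every branch closes; the branch above is one of them.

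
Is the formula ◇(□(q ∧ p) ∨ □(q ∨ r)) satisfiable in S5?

1. ◇(□(q ∧ p) ∨ □(q ∨ r)), u
2. □(q ∧ p) ∨ □(q ∨ r), v
3. □(q ∨ r), v
4. q ∨ r, u
5. q ∨ r, v
6. r, u
7. r, v
Accessibility: uRu, uRv, vRu, vRv

Satisfiable (open branch found)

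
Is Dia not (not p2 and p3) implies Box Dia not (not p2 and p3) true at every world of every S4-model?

Tableau for the negation not (Dia not (not p2 and p3) implies Box Dia not (not p2 and p3)):
1. not (Dia not (not p2 and p3) implies Box Dia not (not p2 and p3)), w0
2. Dia not (not p2 and p3), w0   [neg-implies-rule on 1]
3. not Box Dia not (not p2 and p3), w0   [neg-implies-rule on 1]
4. not (not p2 and p3), w1   [Dia-rule on 2: fresh world w1, w0Rw1]
5. not p3, w1   [neg-and-rule on 4 (branches; this branch)]
6. not Dia not (not p2 and p3), w2   [neg-Box-rule on 3: fresh world w2, w0Rw2]
7. not p2 and p3, w2   [neg-Dia-rule on 6 via w2Rw2]
8. not p2, w2   [and-rule on 7]
9. p3, w2   [and-rule on 7]
Accessibility: w0Rw0, w0Rw1, w0Rw2, w1Rw1, w2Rw2
The negation has an open branch (countermodel exists).

Not valid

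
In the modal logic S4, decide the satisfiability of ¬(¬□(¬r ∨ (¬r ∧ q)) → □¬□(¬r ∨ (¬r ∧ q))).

Yes, satisfiable

1. ¬(¬□(¬r ∨ (¬r ∧ q)) → □¬□(¬r ∨ (¬r ∧ q))), u
2. ¬□(¬r ∨ (¬r ∧ q)), u   [¬→-rule on 1]
3. ¬□¬□(¬r ∨ (¬r ∧ q)), u   [¬→-rule on 1]
4. ¬(¬r ∨ (¬r ∧ q)), v   [¬□-rule on 2: fresh world v, uRv]
5. r, v   [¬∨-rule on 4]
6. ¬(¬r ∧ q), v   [¬∨-rule on 4]
7. ¬q, v   [¬∧-rule on 6 (branches; this branch)]
8. □(¬r ∨ (¬r ∧ q)), w   [¬□-rule on 3: fresh world w, uRw]
9. ¬r ∨ (¬r ∧ q), w   [□-rule on 8 via wRw]
10. ¬r ∧ q, w   [∨-rule on 9 (branches; this branch)]
11. ¬r, w   [∧-rule on 10]
12. q, w   [∧-rule on 10]
Accessibility: uRu, uRv, uRw, vRv, wRw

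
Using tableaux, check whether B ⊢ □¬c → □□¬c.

Not valid

Tableau for the negation ¬(□¬c → □□¬c):
1. ¬(□¬c → □□¬c), u
2. □¬c, u
3. ¬□□¬c, u
4. ¬c, u
5. ¬□¬c, v
6. ¬c, v
7. c, w
Accessibility: uRu, uRv, vRu, vRv, vRw, wRv, wRw
The negation has an open branch (countermodel exists).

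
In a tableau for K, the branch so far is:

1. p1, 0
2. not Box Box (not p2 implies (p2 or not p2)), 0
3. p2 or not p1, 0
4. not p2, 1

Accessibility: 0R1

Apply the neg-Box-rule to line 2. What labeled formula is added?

a fresh world 2 with 0R2, and not Box (not p2 implies (p2 or not p2)) at 2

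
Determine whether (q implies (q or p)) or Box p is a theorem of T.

Tableau for the negation not ((q implies (q or p)) or Box p):
1. not ((q implies (q or p)) or Box p), u
2. not (q implies (q or p)), u
3. not Box p, u
4. q, u
5. not (q or p), u
6. not q, u
7. not p, u
Accessibility: uRu
Branch closes: q and not q both at u.
All branches of the negation close; one closing branch shown above.

Yes, valid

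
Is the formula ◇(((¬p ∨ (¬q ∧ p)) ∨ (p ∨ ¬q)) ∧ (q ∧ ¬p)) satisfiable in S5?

Satisfiable

1. ◇(((¬p ∨ (¬q ∧ p)) ∨ (p ∨ ¬q)) ∧ (q ∧ ¬p)), w0
2. ((¬p ∨ (¬q ∧ p)) ∨ (p ∨ ¬q)) ∧ (q ∧ ¬p), w1
3. (¬p ∨ (¬q ∧ p)) ∨ (p ∨ ¬q), w1
4. q ∧ ¬p, w1
5. q, w1
6. ¬p, w1
7. ¬p ∨ (¬q ∧ p), w1
Accessibility: w0Rw0, w0Rw1, w1Rw0, w1Rw1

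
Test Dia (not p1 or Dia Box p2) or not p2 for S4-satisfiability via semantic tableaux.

Satisfiable (open branch found)

1. Dia (not p1 or Dia Box p2) or not p2, u
2. not p2, u   [or-rule on 1 (branches; this branch)]
Accessibility: uRu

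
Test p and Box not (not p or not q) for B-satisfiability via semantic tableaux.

1. p and Box not (not p or not q), w0
2. p, w0
3. Box not (not p or not q), w0
4. not (not p or not q), w0
5. q, w0
Accessibility: w0Rw0

Satisfiable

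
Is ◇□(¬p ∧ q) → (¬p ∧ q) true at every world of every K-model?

Not valid

Tableau for the negation ¬(◇□(¬p ∧ q) → (¬p ∧ q)):
1. ¬(◇□(¬p ∧ q) → (¬p ∧ q)), u
2. ◇□(¬p ∧ q), u
3. ¬(¬p ∧ q), u
4. ¬q, u
5. □(¬p ∧ q), v
Accessibility: uRv
The negation has an open branch (countermodel exists).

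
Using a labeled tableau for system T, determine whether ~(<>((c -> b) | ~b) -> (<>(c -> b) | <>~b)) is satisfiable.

Unsatisfiable

1. ~(<>((c -> b) | ~b) -> (<>(c -> b) | <>~b)), w0
2. <>((c -> b) | ~b), w0
3. ~(<>(c -> b) | <>~b), w0
4. ~<>(c -> b), w0
5. ~<>~b, w0
6. ~(c -> b), w0
7. c, w0
8. ~b, w0
9. b, w0
Accessibility: w0Rw0
Branch closes: b and ~b both at w0.
All branches of the tableau close; one closing branch shown above.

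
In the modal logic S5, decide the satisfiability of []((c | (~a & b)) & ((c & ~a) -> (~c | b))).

1. []((c | (~a & b)) & ((c & ~a) -> (~c | b))), 0
2. (c | (~a & b)) & ((c & ~a) -> (~c | b)), 0   [[]-rule on 1 via 0R0]
3. c | (~a & b), 0   [&-rule on 2]
4. (c & ~a) -> (~c | b), 0   [&-rule on 2]
5. ~a & b, 0   [|-rule on 3 (branches; this branch)]
6. ~a, 0   [&-rule on 5]
7. b, 0   [&-rule on 5]
8. ~c | b, 0   [->-rule on 4 (branches; this branch)]
Accessibility: 0R0

Satisfiable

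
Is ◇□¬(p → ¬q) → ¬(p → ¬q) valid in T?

No, not valid

Tableau for the negation ¬(◇□¬(p → ¬q) → ¬(p → ¬q)):
1. ¬(◇□¬(p → ¬q) → ¬(p → ¬q)), 0
2. ◇□¬(p → ¬q), 0   [¬→-rule on 1]
3. p → ¬q, 0   [¬→-rule on 1]
4. ¬q, 0   [→-rule on 3 (branches; this branch)]
5. □¬(p → ¬q), 1   [◇-rule on 2: fresh world 1, 0R1]
6. ¬(p → ¬q), 1   [□-rule on 5 via 1R1]
7. p, 1   [¬→-rule on 6]
8. q, 1   [¬→-rule on 6]
Accessibility: 0R0, 0R1, 1R1
The negation has an open branch (countermodel exists).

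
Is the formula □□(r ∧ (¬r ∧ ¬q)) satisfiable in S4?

No, unsatisfiable

1. □□(r ∧ (¬r ∧ ¬q)), u
2. □(r ∧ (¬r ∧ ¬q)), u   [□-rule on 1 via uRu]
3. r ∧ (¬r ∧ ¬q), u   [□-rule on 2 via uRu]
4. r, u   [∧-rule on 3]
5. ¬r ∧ ¬q, u   [∧-rule on 3]
6. ¬r, u   [∧-rule on 5]
7. ¬q, u   [∧-rule on 5]
Accessibility: uRu
Branch closes: r and ¬r both at u.
Every branch closes; the branch above is one of them.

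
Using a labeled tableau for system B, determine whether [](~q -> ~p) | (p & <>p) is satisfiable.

Satisfiable

1. [](~q -> ~p) | (p & <>p), 0
2. p & <>p, 0
3. p, 0
4. <>p, 0
5. p, 1
Accessibility: 0R0, 0R1, 1R0, 1R1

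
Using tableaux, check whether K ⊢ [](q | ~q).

Valid

Tableau for the negation ~[](q | ~q):
1. ~[](q | ~q), w0
2. ~(q | ~q), w1   [~[]-rule on 1: fresh world w1, w0Rw1]
3. ~q, w1   [~|-rule on 2]
4. q, w1   [~|-rule on 2]
Accessibility: w0Rw1
Branch closes: q and ~q both at w1.
All branches of the negation close; one closing branch shown above.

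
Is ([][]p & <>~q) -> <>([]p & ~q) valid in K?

Yes, valid

Tableau for the negation ~(([][]p & <>~q) -> <>([]p & ~q)):
1. ~(([][]p & <>~q) -> <>([]p & ~q)), w0
2. [][]p & <>~q, w0   [~->-rule on 1]
3. ~<>([]p & ~q), w0   [~->-rule on 1]
4. [][]p, w0   [&-rule on 2]
5. <>~q, w0   [&-rule on 2]
6. ~q, w1   [<>-rule on 5: fresh world w1, w0Rw1]
7. ~([]p & ~q), w1   [~<>-rule on 3 via w0Rw1]
8. []p, w1   [[]-rule on 4 via w0Rw1]
9. ~[]p, w1   [~&-rule on 7 (branches; this branch)]
10. ~p, w2   [~[]-rule on 9: fresh world w2, w1Rw2]
11. p, w2   [[]-rule on 8 via w1Rw2]
Accessibility: w0Rw1, w1Rw2
Branch closes: p and ~p both at w2.
All branches of the negation close; one closing branch shown above.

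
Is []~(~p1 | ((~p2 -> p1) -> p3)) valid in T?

Invalid (countermodel exists)

Tableau for the negation ~[]~(~p1 | ((~p2 -> p1) -> p3)):
1. ~[]~(~p1 | ((~p2 -> p1) -> p3)), u
2. ~p1 | ((~p2 -> p1) -> p3), v   [~[]-rule on 1: fresh world v, uRv]
3. (~p2 -> p1) -> p3, v   [|-rule on 2 (branches; this branch)]
4. p3, v   [->-rule on 3 (branches; this branch)]
Accessibility: uRu, uRv, vRv
The negation has an open branch (countermodel exists).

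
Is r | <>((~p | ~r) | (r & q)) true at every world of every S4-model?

Tableau for the negation ~(r | <>((~p | ~r) | (r & q))):
1. ~(r | <>((~p | ~r) | (r & q))), u
2. ~r, u   [~|-rule on 1]
3. ~<>((~p | ~r) | (r & q)), u   [~|-rule on 1]
4. ~((~p | ~r) | (r & q)), u   [~<>-rule on 3 via uRu]
5. ~(~p | ~r), u   [~|-rule on 4]
6. ~(r & q), u   [~|-rule on 4]
7. p, u   [~|-rule on 5]
8. r, u   [~|-rule on 5]
Accessibility: uRu
Branch closes: r and ~r both at u.
All branches of the negation close; one closing branch shown above.

Yes, valid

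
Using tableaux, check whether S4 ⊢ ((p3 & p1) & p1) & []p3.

No, not valid

Tableau for the negation ~(((p3 & p1) & p1) & []p3):
1. ~(((p3 & p1) & p1) & []p3), 0
2. ~[]p3, 0   [~&-rule on 1 (branches; this branch)]
3. ~p3, 1   [~[]-rule on 2: fresh world 1, 0R1]
Accessibility: 0R0, 0R1, 1R1
The negation has an open branch (countermodel exists).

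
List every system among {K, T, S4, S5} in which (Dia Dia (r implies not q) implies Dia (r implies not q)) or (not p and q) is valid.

S4-tableau for the negation not ((Dia Dia (r implies not q) implies Dia (r implies not q)) or (not p and q)):
1. not ((Dia Dia (r implies not q) implies Dia (r implies not q)) or (not p and q)), 0
2. not (Dia Dia (r implies not q) implies Dia (r implies not q)), 0   [neg-or-rule on 1]
3. not (not p and q), 0   [neg-or-rule on 1]
4. Dia Dia (r implies not q), 0   [neg-implies-rule on 2]
5. not Dia (r implies not q), 0   [neg-implies-rule on 2]
6. not (r implies not q), 0   [neg-Dia-rule on 5 via 0R0]
7. r, 0   [neg-implies-rule on 6]
8. q, 0   [neg-implies-rule on 6]
9. p, 0   [neg-and-rule on 3 (branches; this branch)]
10. Dia (r implies not q), 1   [Dia-rule on 4: fresh world 1, 0R1]
11. not (r implies not q), 1   [neg-Dia-rule on 5 via 0R1]
12. r, 1   [neg-implies-rule on 11]
13. q, 1   [neg-implies-rule on 11]
14. r implies not q, 2   [Dia-rule on 10: fresh world 2, 1R2]
15. not (r implies not q), 2   [neg-Dia-rule on 5 via 0R2]
16. r, 2   [neg-implies-rule on 15]
17. q, 2   [neg-implies-rule on 15]
18. not q, 2   [implies-rule on 14 (branches; this branch)]
Accessibility: 0R0, 0R1, 0R2, 1R1, 1R2, 2R2
Branch closes: q and not q both at 2.
Every branch closes (one shown): valid in S4, hence also in S5 (every theorem of S4 is a theorem of S5).
T-tableau for the negation not ((Dia Dia (r implies not q) implies Dia (r implies not q)) or (not p and q)):
1. not ((Dia Dia (r implies not q) implies Dia (r implies not q)) or (not p and q)), 0
2. not (Dia Dia (r implies not q) implies Dia (r implies not q)), 0   [neg-or-rule on 1]
3. not (not p and q), 0   [neg-or-rule on 1]
4. Dia Dia (r implies not q), 0   [neg-implies-rule on 2]
5. not Dia (r implies not q), 0   [neg-implies-rule on 2]
6. not (r implies not q), 0   [neg-Dia-rule on 5 via 0R0]
7. r, 0   [neg-implies-rule on 6]
8. q, 0   [neg-implies-rule on 6]
9. p, 0   [neg-and-rule on 3 (branches; this branch)]
10. Dia (r implies not q), 1   [Dia-rule on 4: fresh world 1, 0R1]
11. not (r implies not q), 1   [neg-Dia-rule on 5 via 0R1]
12. r, 1   [neg-implies-rule on 11]
13. q, 1   [neg-implies-rule on 11]
14. r implies not q, 2   [Dia-rule on 10: fresh world 2, 1R2]
15. not q, 2   [implies-rule on 14 (branches; this branch)]
Accessibility: 0R0, 0R1, 1R1, 1R2, 2R2
Complete open branch: countermodel on a T-frame, so not valid in T, nor in K (the same frame is also a K-frame).

S4, S5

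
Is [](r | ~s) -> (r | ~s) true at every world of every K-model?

Tableau for the negation ~([](r | ~s) -> (r | ~s)):
1. ~([](r | ~s) -> (r | ~s)), w0
2. [](r | ~s), w0
3. ~(r | ~s), w0
4. ~r, w0
5. s, w0
The negation has an open branch (countermodel exists).

No, not valid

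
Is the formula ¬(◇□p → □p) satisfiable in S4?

1. ¬(◇□p → □p), w0
2. ◇□p, w0
3. ¬□p, w0
4. □p, w1
5. p, w1
6. ¬p, w2
Accessibility: w0Rw0, w0Rw1, w0Rw2, w1Rw1, w2Rw2

Yes, satisfiable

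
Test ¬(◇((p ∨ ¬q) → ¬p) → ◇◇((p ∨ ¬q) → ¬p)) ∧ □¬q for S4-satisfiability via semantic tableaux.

1. ¬(◇((p ∨ ¬q) → ¬p) → ◇◇((p ∨ ¬q) → ¬p)) ∧ □¬q, u
2. ¬(◇((p ∨ ¬q) → ¬p) → ◇◇((p ∨ ¬q) → ¬p)), u
3. □¬q, u
4. ◇((p ∨ ¬q) → ¬p), u
5. ¬◇◇((p ∨ ¬q) → ¬p), u
6. ¬q, u
7. ¬◇((p ∨ ¬q) → ¬p), u
8. ¬((p ∨ ¬q) → ¬p), u
9. p ∨ ¬q, u
10. p, u
11. (p ∨ ¬q) → ¬p, v
12. ¬q, v
13. ¬◇((p ∨ ¬q) → ¬p), v
14. ¬((p ∨ ¬q) → ¬p), v
15. p ∨ ¬q, v
16. p, v
17. ¬(p ∨ ¬q), v
18. ¬p, v
19. q, v
Accessibility: uRu, uRv, vRv
Branch closes: p and ¬p both at v.
Every branch closes; the branch above is one of them.

Unsatisfiable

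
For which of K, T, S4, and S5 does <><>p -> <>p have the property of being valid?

S4, S5

T-tableau for the negation ~(<><>p -> <>p):
1. ~(<><>p -> <>p), w0
2. <><>p, w0
3. ~<>p, w0
4. ~p, w0
5. <>p, w1
6. ~p, w1
7. p, w2
Accessibility: w0Rw0, w0Rw1, w1Rw1, w1Rw2, w2Rw2
Complete open branch: countermodel on a T-frame, so not valid in T, nor in K (the same frame is also a K-frame).
S4-tableau for the negation ~(<><>p -> <>p):
1. ~(<><>p -> <>p), w0
2. <><>p, w0
3. ~<>p, w0
4. ~p, w0
5. <>p, w1
6. ~p, w1
7. p, w2
8. ~p, w2
Accessibility: w0Rw0, w0Rw1, w0Rw2, w1Rw1, w1Rw2, w2Rw2
Branch closes: p and ~p both at w2.
Every branch closes (one shown): valid in S4, hence also in S5 (every theorem of S4 is a theorem of S5).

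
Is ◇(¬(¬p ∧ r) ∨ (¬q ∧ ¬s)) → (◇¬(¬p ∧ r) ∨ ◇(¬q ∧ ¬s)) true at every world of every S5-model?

Valid

Tableau for the negation ¬(◇(¬(¬p ∧ r) ∨ (¬q ∧ ¬s)) → (◇¬(¬p ∧ r) ∨ ◇(¬q ∧ ¬s))):
1. ¬(◇(¬(¬p ∧ r) ∨ (¬q ∧ ¬s)) → (◇¬(¬p ∧ r) ∨ ◇(¬q ∧ ¬s))), u
2. ◇(¬(¬p ∧ r) ∨ (¬q ∧ ¬s)), u   [¬→-rule on 1]
3. ¬(◇¬(¬p ∧ r) ∨ ◇(¬q ∧ ¬s)), u   [¬→-rule on 1]
4. ¬◇¬(¬p ∧ r), u   [¬∨-rule on 3]
5. ¬◇(¬q ∧ ¬s), u   [¬∨-rule on 3]
6. ¬p ∧ r, u   [¬◇-rule on 4 via uRu]
7. ¬p, u   [∧-rule on 6]
8. r, u   [∧-rule on 6]
9. ¬(¬q ∧ ¬s), u   [¬◇-rule on 5 via uRu]
10. s, u   [¬∧-rule on 9 (branches; this branch)]
11. ¬(¬p ∧ r) ∨ (¬q ∧ ¬s), v   [◇-rule on 2: fresh world v, uRv]
12. ¬p ∧ r, v   [¬◇-rule on 4 via uRv]
13. ¬p, v   [∧-rule on 12]
14. r, v   [∧-rule on 12]
15. ¬(¬q ∧ ¬s), v   [¬◇-rule on 5 via uRv]
16. ¬q ∧ ¬s, v   [∨-rule on 11 (branches; this branch)]
17. ¬q, v   [∧-rule on 16]
18. ¬s, v   [∧-rule on 16]
19. s, v   [¬∧-rule on 15 (branches; this branch)]
Accessibility: uRu, uRv, vRu, vRv
Branch closes: s and ¬s both at v.
Every branch of the negation's tableau closes; the branch above is one of them.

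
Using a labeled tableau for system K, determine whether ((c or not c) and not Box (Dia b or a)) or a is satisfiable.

Yes, satisfiable

1. ((c or not c) and not Box (Dia b or a)) or a, u
2. a, u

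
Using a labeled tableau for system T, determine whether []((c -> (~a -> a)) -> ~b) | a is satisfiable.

Satisfiable (open branch found)

1. []((c -> (~a -> a)) -> ~b) | a, u
2. a, u   [|-rule on 1 (branches; this branch)]
Accessibility: uRu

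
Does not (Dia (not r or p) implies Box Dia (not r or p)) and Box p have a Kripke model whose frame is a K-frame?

1. not (Dia (not r or p) implies Box Dia (not r or p)) and Box p, w0
2. not (Dia (not r or p) implies Box Dia (not r or p)), w0
3. Box p, w0
4. Dia (not r or p), w0
5. not Box Dia (not r or p), w0
6. not r or p, w1
7. p, w1
8. not Dia (not r or p), w2
9. p, w2
Accessibility: w0Rw1, w0Rw2

Yes, satisfiable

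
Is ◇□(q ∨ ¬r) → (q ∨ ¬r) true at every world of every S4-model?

Tableau for the negation ¬(◇□(q ∨ ¬r) → (q ∨ ¬r)):
1. ¬(◇□(q ∨ ¬r) → (q ∨ ¬r)), u
2. ◇□(q ∨ ¬r), u
3. ¬(q ∨ ¬r), u
4. ¬q, u
5. r, u
6. □(q ∨ ¬r), v
7. q ∨ ¬r, v
8. ¬r, v
Accessibility: uRu, uRv, vRv
The negation has an open branch (countermodel exists).

Not valid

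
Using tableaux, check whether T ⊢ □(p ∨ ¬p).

Tableau for the negation ¬□(p ∨ ¬p):
1. ¬□(p ∨ ¬p), u
2. ¬(p ∨ ¬p), v
3. ¬p, v
4. p, v
Accessibility: uRu, uRv, vRv
Branch closes: p and ¬p both at v.
All branches of the negation close; one closing branch shown above.

Yes, valid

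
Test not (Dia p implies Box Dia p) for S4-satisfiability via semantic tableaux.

Satisfiable (open branch found)

1. not (Dia p implies Box Dia p), u
2. Dia p, u
3. not Box Dia p, u
4. p, v
5. not Dia p, w
6. not p, w
Accessibility: uRu, uRv, uRw, vRv, wRw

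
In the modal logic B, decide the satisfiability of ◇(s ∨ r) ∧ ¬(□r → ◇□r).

1. ◇(s ∨ r) ∧ ¬(□r → ◇□r), w0
2. ◇(s ∨ r), w0   [∧-rule on 1]
3. ¬(□r → ◇□r), w0   [∧-rule on 1]
4. □r, w0   [¬→-rule on 3]
5. ¬◇□r, w0   [¬→-rule on 3]
6. r, w0   [□-rule on 4 via w0Rw0]
7. ¬□r, w0   [¬◇-rule on 5 via w0Rw0]
8. s ∨ r, w1   [◇-rule on 2: fresh world w1, w0Rw1]
9. r, w1   [□-rule on 4 via w0Rw1]
10. ¬□r, w1   [¬◇-rule on 5 via w0Rw1]
11. ¬r, w2   [¬□-rule on 7: fresh world w2, w0Rw2]
12. r, w2   [□-rule on 4 via w0Rw2]
Accessibility: w0Rw0, w0Rw1, w0Rw2, w1Rw0, w1Rw1, w2Rw0, w2Rw2
Branch closes: r and ¬r both at w2.
All branches of the tableau close; one closing branch shown above.

Unsatisfiable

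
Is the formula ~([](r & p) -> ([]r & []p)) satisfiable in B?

1. ~([](r & p) -> ([]r & []p)), u
2. [](r & p), u   [~->-rule on 1]
3. ~([]r & []p), u   [~->-rule on 1]
4. r & p, u   [[]-rule on 2 via uRu]
5. r, u   [&-rule on 4]
6. p, u   [&-rule on 4]
7. ~[]p, u   [~&-rule on 3 (branches; this branch)]
8. ~p, v   [~[]-rule on 7: fresh world v, uRv]
9. r & p, v   [[]-rule on 2 via uRv]
10. r, v   [&-rule on 9]
11. p, v   [&-rule on 9]
Accessibility: uRu, uRv, vRu, vRv
Branch closes: p and ~p both at v.
Every branch closes; the branch above is one of them.

Unsatisfiable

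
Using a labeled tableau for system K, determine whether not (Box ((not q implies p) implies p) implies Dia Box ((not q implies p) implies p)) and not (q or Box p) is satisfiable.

Satisfiable

1. not (Box ((not q implies p) implies p) implies Dia Box ((not q implies p) implies p)) and not (q or Box p), 0
2. not (Box ((not q implies p) implies p) implies Dia Box ((not q implies p) implies p)), 0   [and-rule on 1]
3. not (q or Box p), 0   [and-rule on 1]
4. Box ((not q implies p) implies p), 0   [neg-implies-rule on 2]
5. not Dia Box ((not q implies p) implies p), 0   [neg-implies-rule on 2]
6. not q, 0   [neg-or-rule on 3]
7. not Box p, 0   [neg-or-rule on 3]
8. not p, 1   [neg-Box-rule on 7: fresh world 1, 0R1]
9. (not q implies p) implies p, 1   [Box-rule on 4 via 0R1]
10. not Box ((not q implies p) implies p), 1   [neg-Dia-rule on 5 via 0R1]
11. not (not q implies p), 1   [implies-rule on 9 (branches; this branch)]
12. not q, 1   [neg-implies-rule on 11]
13. not ((not q implies p) implies p), 2   [neg-Box-rule on 10: fresh world 2, 1R2]
14. not q implies p, 2   [neg-implies-rule on 13]
15. not p, 2   [neg-implies-rule on 13]
16. q, 2   [implies-rule on 14 (branches; this branch)]
Accessibility: 0R1, 1R2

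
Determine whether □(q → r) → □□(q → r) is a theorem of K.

Not valid

Tableau for the negation ¬(□(q → r) → □□(q → r)):
1. ¬(□(q → r) → □□(q → r)), 0
2. □(q → r), 0
3. ¬□□(q → r), 0
4. ¬□(q → r), 1
5. q → r, 1
6. r, 1
7. ¬(q → r), 2
8. q, 2
9. ¬r, 2
Accessibility: 0R1, 1R2
The negation has an open branch (countermodel exists).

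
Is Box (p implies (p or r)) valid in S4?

Yes, valid

Tableau for the negation not Box (p implies (p or r)):
1. not Box (p implies (p or r)), 0
2. not (p implies (p or r)), 1
3. p, 1
4. not (p or r), 1
5. not p, 1
6. not r, 1
Accessibility: 0R0, 0R1, 1R1
Branch closes: p and not p both at 1.
All branches of the negation close; one closing branch shown above.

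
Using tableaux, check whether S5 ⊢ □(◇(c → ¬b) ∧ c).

Not valid

Tableau for the negation ¬□(◇(c → ¬b) ∧ c):
1. ¬□(◇(c → ¬b) ∧ c), 0
2. ¬(◇(c → ¬b) ∧ c), 1   [¬□-rule on 1: fresh world 1, 0R1]
3. ¬c, 1   [¬∧-rule on 2 (branches; this branch)]
Accessibility: 0R0, 0R1, 1R0, 1R1
The negation has an open branch (countermodel exists).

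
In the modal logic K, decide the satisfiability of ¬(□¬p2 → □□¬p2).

Satisfiable (open branch found)

1. ¬(□¬p2 → □□¬p2), 0
2. □¬p2, 0
3. ¬□□¬p2, 0
4. ¬□¬p2, 1
5. ¬p2, 1
6. p2, 2
Accessibility: 0R1, 1R2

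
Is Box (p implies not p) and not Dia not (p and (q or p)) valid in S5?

Invalid (countermodel exists)

Tableau for the negation not (Box (p implies not p) and not Dia not (p and (q or p))):
1. not (Box (p implies not p) and not Dia not (p and (q or p))), 0
2. Dia not (p and (q or p)), 0
3. not (p and (q or p)), 1
4. not (q or p), 1
5. not q, 1
6. not p, 1
Accessibility: 0R0, 0R1, 1R0, 1R1
The negation has an open branch (countermodel exists).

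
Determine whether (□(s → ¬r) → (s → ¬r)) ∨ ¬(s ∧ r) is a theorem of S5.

Tableau for the negation ¬((□(s → ¬r) → (s → ¬r)) ∨ ¬(s ∧ r)):
1. ¬((□(s → ¬r) → (s → ¬r)) ∨ ¬(s ∧ r)), u
2. ¬(□(s → ¬r) → (s → ¬r)), u   [¬∨-rule on 1]
3. s ∧ r, u   [¬∨-rule on 1]
4. □(s → ¬r), u   [¬→-rule on 2]
5. ¬(s → ¬r), u   [¬→-rule on 2]
6. s, u   [∧-rule on 3]
7. r, u   [∧-rule on 3]
8. s → ¬r, u   [□-rule on 4 via uRu]
9. ¬r, u   [→-rule on 8 (branches; this branch)]
Accessibility: uRu
Branch closes: r and ¬r both at u.
Every branch of the negation's tableau closes; the branch above is one of them.

Valid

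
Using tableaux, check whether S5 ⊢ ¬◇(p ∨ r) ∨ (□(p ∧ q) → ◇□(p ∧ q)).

Yes, valid

Tableau for the negation ¬(¬◇(p ∨ r) ∨ (□(p ∧ q) → ◇□(p ∧ q))):
1. ¬(¬◇(p ∨ r) ∨ (□(p ∧ q) → ◇□(p ∧ q))), 0
2. ◇(p ∨ r), 0
3. ¬(□(p ∧ q) → ◇□(p ∧ q)), 0
4. □(p ∧ q), 0
5. ¬◇□(p ∧ q), 0
6. p ∧ q, 0
7. p, 0
8. q, 0
9. ¬□(p ∧ q), 0
10. p ∨ r, 1
11. p ∧ q, 1
12. p, 1
13. q, 1
14. ¬□(p ∧ q), 1
15. r, 1
16. ¬(p ∧ q), 2
17. p ∧ q, 2
18. p, 2
19. q, 2
20. ¬□(p ∧ q), 2
21. ¬q, 2
Accessibility: 0R0, 0R1, 0R2, 1R0, 1R1, 1R2, 2R0, 2R1, 2R2
Branch closes: q and ¬q both at 2.
Every branch of the negation's tableau closes; the branch above is one of them.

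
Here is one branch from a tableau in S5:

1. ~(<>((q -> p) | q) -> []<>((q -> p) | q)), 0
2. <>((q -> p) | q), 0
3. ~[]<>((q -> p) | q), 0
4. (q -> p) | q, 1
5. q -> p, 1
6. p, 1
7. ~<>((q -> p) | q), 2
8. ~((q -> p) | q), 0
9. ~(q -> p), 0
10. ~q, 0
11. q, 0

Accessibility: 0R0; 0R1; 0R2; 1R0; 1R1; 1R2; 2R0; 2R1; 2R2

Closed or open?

Both q and ~q appear at 0.

Yes, closed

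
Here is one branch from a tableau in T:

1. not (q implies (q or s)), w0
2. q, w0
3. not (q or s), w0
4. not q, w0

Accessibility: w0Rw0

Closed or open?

Both q and not q appear at w0.

Closed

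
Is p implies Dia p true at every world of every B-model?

Tableau for the negation not (p implies Dia p):
1. not (p implies Dia p), w0
2. p, w0
3. not Dia p, w0
4. not p, w0
Accessibility: w0Rw0
Branch closes: p and not p both at w0.
All branches of the negation close; one closing branch shown above.

Valid in B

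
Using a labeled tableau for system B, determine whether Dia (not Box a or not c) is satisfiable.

1. Dia (not Box a or not c), w0
2. not Box a or not c, w1   [Dia-rule on 1: fresh world w1, w0Rw1]
3. not c, w1   [or-rule on 2 (branches; this branch)]
Accessibility: w0Rw0, w0Rw1, w1Rw0, w1Rw1

Yes, satisfiable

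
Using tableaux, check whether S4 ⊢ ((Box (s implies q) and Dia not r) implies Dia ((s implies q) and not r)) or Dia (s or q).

Tableau for the negation not (((Box (s implies q) and Dia not r) implies Dia ((s implies q) and not r)) or Dia (s or q)):
1. not (((Box (s implies q) and Dia not r) implies Dia ((s implies q) and not r)) or Dia (s or q)), u
2. not ((Box (s implies q) and Dia not r) implies Dia ((s implies q) and not r)), u
3. not Dia (s or q), u
4. Box (s implies q) and Dia not r, u
5. not Dia ((s implies q) and not r), u
6. Box (s implies q), u
7. Dia not r, u
8. not (s or q), u
9. not s, u
10. not q, u
11. not ((s implies q) and not r), u
12. s implies q, u
13. r, u
14. not r, v
15. not (s or q), v
16. not s, v
17. not q, v
18. not ((s implies q) and not r), v
19. s implies q, v
20. not (s implies q), v
21. s, v
Accessibility: uRu, uRv, vRv
Branch closes: s and not s both at v.
Every branch of the negation's tableau closes; the branch above is one of them.

Yes, valid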